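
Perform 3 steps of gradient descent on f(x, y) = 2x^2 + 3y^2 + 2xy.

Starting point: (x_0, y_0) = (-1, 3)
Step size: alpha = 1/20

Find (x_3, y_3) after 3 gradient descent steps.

f(x,y) = 2x^2 + 3y^2 + 2xy
grad_x = 4x + 2y, grad_y = 6y + 2x
Step 1: grad = (2, 16), (-11/10, 11/5)
Step 2: grad = (0, 11), (-11/10, 33/20)
Step 3: grad = (-11/10, 77/10), (-209/200, 253/200)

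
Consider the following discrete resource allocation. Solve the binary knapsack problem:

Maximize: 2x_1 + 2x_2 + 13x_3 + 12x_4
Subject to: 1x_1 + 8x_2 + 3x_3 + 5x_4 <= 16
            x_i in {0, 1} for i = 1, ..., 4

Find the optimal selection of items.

Items: item 1 (v=2, w=1), item 2 (v=2, w=8), item 3 (v=13, w=3), item 4 (v=12, w=5)
Capacity: 16
Checking all 16 subsets (w = total weight, v = total value):
  {}: w = 0, v = 0
  {1}: w = 1, v = 2
  {2}: w = 8, v = 2
  {3}: w = 3, v = 13
  {4}: w = 5, v = 12
  {1, 2}: w = 9, v = 4
  {1, 3}: w = 4, v = 15
  {1, 4}: w = 6, v = 14
  {2, 3}: w = 11, v = 15
  {2, 4}: w = 13, v = 14
  {3, 4}: w = 8, v = 25
  {1, 2, 3}: w = 12, v = 17
  {1, 2, 4}: w = 14, v = 16
  {1, 3, 4}: w = 9, v = 27
  {2, 3, 4}: w = 16, v = 27
  {1, 2, 3, 4}: w = 17 > 16, infeasible
Best feasible subset: items [1, 3, 4]
(The same value 27 is also attained by {2, 3, 4}.)
Total weight: 9 <= 16, total value: 27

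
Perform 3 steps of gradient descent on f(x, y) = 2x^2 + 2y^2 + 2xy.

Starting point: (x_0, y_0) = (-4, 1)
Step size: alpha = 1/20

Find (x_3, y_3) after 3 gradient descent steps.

f(x,y) = 2x^2 + 2y^2 + 2xy
grad_x = 4x + 2y, grad_y = 4y + 2x
Step 1: grad = (-14, -4), (-33/10, 6/5)
Step 2: grad = (-54/5, -9/5), (-69/25, 129/100)
Step 3: grad = (-423/50, -9/25), (-2337/1000, 327/250)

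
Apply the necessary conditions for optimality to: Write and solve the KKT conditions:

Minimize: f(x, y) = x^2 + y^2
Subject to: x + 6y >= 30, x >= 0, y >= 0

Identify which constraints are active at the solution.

KKT conditions for min x^2 + y^2 s.t. 1x + 6y >= 30, x >= 0, y >= 0:
Stationarity: 2x = mu*1 + mu_x, 2y = mu*6 + mu_y, with mu, mu_x, mu_y >= 0
Complementary slackness: mu*(x + 6y - 30) = 0, mu_x*x = 0, mu_y*y = 0
(0, 0) is infeasible (1*0 + 6*0 < 30), so if mu = 0 stationarity would force x = mu_x/2 >= 0, y = mu_y/2 >= 0 with mu_x*x = mu_y*y = 0, i.e. x = y = 0: contradiction. Hence mu > 0 and x + 6y = 30 is active.
Try x > 0, y > 0 (so mu_x = mu_y = 0): x = 1*mu/2, y = 6*mu/2
Substitute: 1*(1*mu/2) + 6*(6*mu/2) = 30
  mu*37/2 = 30 => mu = 60/37
x* = 30/37 > 0, y* = 180/37 > 0, consistent with mu_x = mu_y = 0.
f is convex and the constraints are linear, so this KKT point is the global minimum.
f* = 900/37
Active constraints: x + 6y >= 30 (holds with equality, mu = 60/37 > 0); x >= 0 and y >= 0 are inactive (mu_x = mu_y = 0).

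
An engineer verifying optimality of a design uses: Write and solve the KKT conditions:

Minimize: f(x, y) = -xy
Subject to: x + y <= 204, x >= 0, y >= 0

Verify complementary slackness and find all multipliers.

Problem: min -xy s.t. x + y <= 204 (multiplier lambda), x >= 0 (mu_x), y >= 0 (mu_y)
KKT stationarity: -y + lambda - mu_x = 0, -x + lambda - mu_y = 0, with lambda, mu_x, mu_y >= 0
Complementary slackness: lambda*(x + y - 204) = 0, mu_x*x = 0, mu_y*y = 0
If lambda = 0: y = -mu_x <= 0 and x = -mu_y <= 0 force x = y = 0 with f = 0; but x = y = 102 is feasible with f = -10404 < 0, so this is not the minimum. Hence lambda > 0 and x + y = 204.
Try x > 0, y > 0 (so mu_x = mu_y = 0): y = lambda, x = lambda => x = y = lambda
x + y = 204 => 2*lambda = 204 => lambda = 102
x* = y* = 102 > 0, consistent with mu_x = mu_y = 0.
(Any feasible point with x = 0 or y = 0 has f = 0 > -10404, so the minimum is not on those boundaries.)
min(-xy) = -10404 (i.e. max xy = 10404)
Multipliers: lambda = 102, mu_x = 0, mu_y = 0
Complementary slackness: lambda*(x + y - 204) = 102*(102 + 102 - 204) = 0, mu_x*x = 0*102 = 0, mu_y*y = 0*102 = 0. Satisfied.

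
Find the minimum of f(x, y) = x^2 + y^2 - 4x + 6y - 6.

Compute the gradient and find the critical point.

f(x,y) = x^2 + y^2 - 4x + 6y - 6
df/dx = 2x + (-4) = 0  =>  x = 2
df/dy = 2y + (6) = 0  =>  y = -3
f(2, -3) = 1*(2)^2 + 1*(-3)^2 + -4*(2) + 6*(-3) + -6 = -19
Hessian is diagonal with entries 2, 2 > 0, so this is a minimum.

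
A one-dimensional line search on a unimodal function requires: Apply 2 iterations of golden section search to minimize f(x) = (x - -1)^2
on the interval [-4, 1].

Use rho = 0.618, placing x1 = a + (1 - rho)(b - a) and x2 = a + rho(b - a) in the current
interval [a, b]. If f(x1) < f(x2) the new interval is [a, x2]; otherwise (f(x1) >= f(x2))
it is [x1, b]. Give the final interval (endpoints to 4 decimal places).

Golden section search for min of f(x) = (x - -1)^2 on [-4, 1].
Each step: x1 = a + (1 - rho)(b - a), x2 = a + rho(b - a); if f(x1) < f(x2) keep [a, x2], otherwise keep [x1, b].
Step 1: [-4.0000, 1.0000], x1=-2.0900 (f=1.1881), x2=-0.9100 (f=0.0081); f(x1) > f(x2) => keep [-2.0900, 1.0000]
Step 2: [-2.0900, 1.0000], x1=-0.9096 (f=0.0082), x2=-0.1804 (f=0.6718); f(x1) < f(x2) => keep [-2.0900, -0.1804]
Final interval: [-2.0900, -0.1804]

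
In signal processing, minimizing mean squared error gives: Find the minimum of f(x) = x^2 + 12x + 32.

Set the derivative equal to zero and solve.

f(x) = x^2 + 12x + 32
f'(x) = 2x + (12) = 0
x = -12/2 = -6
f(-6) = -4
Since f''(x) = 2 > 0, this is a minimum.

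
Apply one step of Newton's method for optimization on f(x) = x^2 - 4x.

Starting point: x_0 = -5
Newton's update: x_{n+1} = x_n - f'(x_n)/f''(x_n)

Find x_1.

f(x) = x^2 - 4x
f'(x) = 2x + (-4), f''(x) = 2
Newton step: x_1 = x_0 - f'(x_0)/f''(x_0)
f'(-5) = -14
x_1 = -5 - -14/2 = 2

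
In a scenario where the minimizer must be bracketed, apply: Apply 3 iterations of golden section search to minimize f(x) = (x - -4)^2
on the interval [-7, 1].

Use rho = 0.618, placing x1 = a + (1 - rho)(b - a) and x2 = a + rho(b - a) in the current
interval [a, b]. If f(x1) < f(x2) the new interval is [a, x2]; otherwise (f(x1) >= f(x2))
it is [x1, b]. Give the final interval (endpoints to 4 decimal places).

Golden section search for min of f(x) = (x - -4)^2 on [-7, 1].
Each step: x1 = a + (1 - rho)(b - a), x2 = a + rho(b - a); if f(x1) < f(x2) keep [a, x2], otherwise keep [x1, b].
Step 1: [-7.0000, 1.0000], x1=-3.9440 (f=0.0031), x2=-2.0560 (f=3.7791); f(x1) < f(x2) => keep [-7.0000, -2.0560]
Step 2: [-7.0000, -2.0560], x1=-5.1114 (f=1.2352), x2=-3.9446 (f=0.0031); f(x1) > f(x2) => keep [-5.1114, -2.0560]
Step 3: [-5.1114, -2.0560], x1=-3.9442 (f=0.0031), x2=-3.2232 (f=0.6035); f(x1) < f(x2) => keep [-5.1114, -3.2232]
Final interval: [-5.1114, -3.2232]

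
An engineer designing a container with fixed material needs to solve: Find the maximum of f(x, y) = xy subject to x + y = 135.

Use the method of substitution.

Substitute y = 135 - x into f(x,y) = xy:
g(x) = x(135 - x) = 135x - x^2
g'(x) = 135 - 2x = 0  =>  x = 135/2
y = 135 - 135/2 = 135/2
Maximum value = (135/2) * (135/2) = 18225/4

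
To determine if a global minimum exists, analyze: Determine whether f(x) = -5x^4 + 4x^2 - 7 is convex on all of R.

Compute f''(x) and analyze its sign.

f(x) = -5x^4 + 4x^2 - 7
f'(x) = -20x^3 + 8x
f''(x) = -60x^2 + 8
f''(x) = -60x^2 + 8 -> -inf as |x| -> inf
Therefore, f is not globally convex on R.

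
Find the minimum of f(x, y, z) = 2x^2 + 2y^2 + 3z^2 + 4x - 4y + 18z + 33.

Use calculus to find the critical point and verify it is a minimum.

f(x,y,z) = 2x^2 + 2y^2 + 3z^2 + 4x - 4y + 18z + 33
df/dx = 4x + (4) = 0 => x = -1
df/dy = 4y + (-4) = 0 => y = 1
df/dz = 6z + (18) = 0 => z = -3
f(-1,1,-3) = 2*(-1)^2 + 2*(1)^2 + 3*(-3)^2 + 4*(-1) + -4*(1) + 18*(-3) + 33 = 2
Hessian is diagonal with entries 4, 4, 6 > 0, confirmed minimum.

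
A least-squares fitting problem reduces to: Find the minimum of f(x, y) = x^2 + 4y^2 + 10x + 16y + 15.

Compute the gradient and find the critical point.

f(x,y) = x^2 + 4y^2 + 10x + 16y + 15
df/dx = 2x + (10) = 0  =>  x = -5
df/dy = 8y + (16) = 0  =>  y = -2
f(-5, -2) = 1*(-5)^2 + 4*(-2)^2 + 10*(-5) + 16*(-2) + 15 = -26
Hessian is diagonal with entries 2, 8 > 0, so this is a minimum.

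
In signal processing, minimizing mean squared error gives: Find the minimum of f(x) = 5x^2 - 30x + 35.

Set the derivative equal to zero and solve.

f(x) = 5x^2 - 30x + 35
f'(x) = 10x + (-30) = 0
x = 30/10 = 3
f(3) = -10
Since f''(x) = 10 > 0, this is a minimum.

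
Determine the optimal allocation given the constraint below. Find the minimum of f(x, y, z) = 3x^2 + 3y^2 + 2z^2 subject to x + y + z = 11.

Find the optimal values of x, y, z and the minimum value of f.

Using Lagrange multipliers on f = 3x^2 + 3y^2 + 2z^2 with constraint x + y + z = 11:
Conditions: 2*3*x = lambda, 2*3*y = lambda, 2*2*z = lambda
So x = lambda/6, y = lambda/6, z = lambda/4
Substituting into constraint: lambda * (7/12) = 11
lambda = 132/7
x = 22/7, y = 22/7, z = 33/7
Minimum value = 726/7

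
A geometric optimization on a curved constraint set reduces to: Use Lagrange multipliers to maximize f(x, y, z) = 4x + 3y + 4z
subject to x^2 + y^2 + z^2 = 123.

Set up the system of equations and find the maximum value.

Lagrange conditions: 4 = 2*lambda*x, 3 = 2*lambda*y, 4 = 2*lambda*z
So x:4 = y:3 = z:4, i.e. x = 4t, y = 3t, z = 4t
Constraint: t^2*(4^2 + 3^2 + 4^2) = 123
  t^2 * 41 = 123  =>  t = sqrt(3)
Maximum = 4*4t + 3*3t + 4*4t = 41*sqrt(3) = sqrt(5043)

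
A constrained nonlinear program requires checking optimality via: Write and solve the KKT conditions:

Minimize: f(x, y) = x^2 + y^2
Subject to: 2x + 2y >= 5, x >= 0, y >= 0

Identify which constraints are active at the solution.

KKT conditions for min x^2 + y^2 s.t. 2x + 2y >= 5, x >= 0, y >= 0:
Stationarity: 2x = mu*2 + mu_x, 2y = mu*2 + mu_y, with mu, mu_x, mu_y >= 0
Complementary slackness: mu*(2x + 2y - 5) = 0, mu_x*x = 0, mu_y*y = 0
(0, 0) is infeasible (2*0 + 2*0 < 5), so if mu = 0 stationarity would force x = mu_x/2 >= 0, y = mu_y/2 >= 0 with mu_x*x = mu_y*y = 0, i.e. x = y = 0: contradiction. Hence mu > 0 and 2x + 2y = 5 is active.
Try x > 0, y > 0 (so mu_x = mu_y = 0): x = 2*mu/2, y = 2*mu/2
Substitute: 2*(2*mu/2) + 2*(2*mu/2) = 5
  mu*8/2 = 5 => mu = 5/4
x* = 5/4 > 0, y* = 5/4 > 0, consistent with mu_x = mu_y = 0.
f is convex and the constraints are linear, so this KKT point is the global minimum.
f* = 25/8
Active constraints: 2x + 2y >= 5 (holds with equality, mu = 5/4 > 0); x >= 0 and y >= 0 are inactive (mu_x = mu_y = 0).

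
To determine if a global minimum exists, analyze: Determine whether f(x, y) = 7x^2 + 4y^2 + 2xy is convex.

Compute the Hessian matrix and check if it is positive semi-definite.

f(x,y) = 7x^2 + 4y^2 + 2xy
Hessian H = [[14, 2], [2, 8]]
trace(H) = 22, det(H) = 108
Eigenvalues: (22 +/- sqrt(52)) / 2 = 14.61, 7.394
Since both eigenvalues > 0, f is convex.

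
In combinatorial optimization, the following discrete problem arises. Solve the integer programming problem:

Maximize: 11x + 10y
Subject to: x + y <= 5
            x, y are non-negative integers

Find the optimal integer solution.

Objective: 11x + 10y, constraint: x + y <= 5
Coefficient of x is 11 >= coefficient of y is 10, so allocate the entire budget to x.
Optimal: x = 5, y = 0, value = 55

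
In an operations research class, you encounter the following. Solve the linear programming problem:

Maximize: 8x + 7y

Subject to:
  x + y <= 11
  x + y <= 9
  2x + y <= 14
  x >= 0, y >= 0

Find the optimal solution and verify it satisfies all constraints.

Feasible vertices: (0, 0), (0, 9), (5, 4), (7, 0)
Objective 8x + 7y at each vertex:
  (0, 0): 0
  (0, 9): 63
  (5, 4): 68
  (7, 0): 56
Maximum is 68 at (5, 4).
Verify constraints at (x, y) = (5, 4):
  1*5 + 1*4 = 9 <= 11
  1*5 + 1*4 = 9 <= 9 (active)
  2*5 + 1*4 = 14 <= 14 (active)
  x = 5 >= 0, y = 4 >= 0. All constraints satisfied.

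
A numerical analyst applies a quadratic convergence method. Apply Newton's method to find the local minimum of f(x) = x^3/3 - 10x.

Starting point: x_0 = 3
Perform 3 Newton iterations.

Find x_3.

f(x) = x^3/3 - 10x
f'(x) = x^2 - 10, f''(x) = 2x
Newton update: x_{n+1} = x_n - (x_n^2 - 10)/(2*x_n)
Step 1: x_0 = 3, f'=-1, f''=6, x_1 = 19/6
Step 2: x_1 = 19/6, f'=1/36, f''=19/3, x_2 = 721/228
Step 3: x_2 = 721/228, f'=1/51984, f''=721/114, x_3 = 1039681/328776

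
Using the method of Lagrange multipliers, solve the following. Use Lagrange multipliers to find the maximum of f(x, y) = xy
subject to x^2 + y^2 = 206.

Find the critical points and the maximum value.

Lagrange conditions: y = 2*lambda*x and x = 2*lambda*y
If x = 0 then y = 0, violating the constraint, so x, y != 0.
Dividing: y/x = x/y => x^2 = y^2 => y = x or y = -x
Constraint: 2x^2 = 206 => x^2 = 103 => x = +/-sqrt(103)
Critical points: (sqrt(103), sqrt(103)), (-sqrt(103), -sqrt(103)), (sqrt(103), -sqrt(103)), (-sqrt(103), sqrt(103))
  y = x:  xy = x^2 = 103  at (sqrt(103), sqrt(103)) and (-sqrt(103), -sqrt(103))
  y = -x: xy = -x^2 = -103 at (sqrt(103), -sqrt(103)) and (-sqrt(103), sqrt(103))
Maximum xy = 103 at (sqrt(103), sqrt(103)) and (-sqrt(103), -sqrt(103))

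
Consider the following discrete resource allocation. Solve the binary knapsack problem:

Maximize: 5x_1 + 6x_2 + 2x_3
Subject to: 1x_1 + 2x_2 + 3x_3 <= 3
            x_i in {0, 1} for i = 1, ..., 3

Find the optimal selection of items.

Items: item 1 (v=5, w=1), item 2 (v=6, w=2), item 3 (v=2, w=3)
Capacity: 3
Checking all 8 subsets (w = total weight, v = total value):
  {}: w = 0, v = 0
  {1}: w = 1, v = 5
  {2}: w = 2, v = 6
  {3}: w = 3, v = 2
  {1, 2}: w = 3, v = 11
  {1, 3}: w = 4 > 3, infeasible
  {2, 3}: w = 5 > 3, infeasible
  {1, 2, 3}: w = 6 > 3, infeasible
Best feasible subset: items [1, 2]
Total weight: 3 <= 3, total value: 11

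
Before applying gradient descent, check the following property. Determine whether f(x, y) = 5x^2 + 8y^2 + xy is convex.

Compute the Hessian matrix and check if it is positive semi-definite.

f(x,y) = 5x^2 + 8y^2 + xy
Hessian H = [[10, 1], [1, 16]]
trace(H) = 26, det(H) = 159
Eigenvalues: (26 +/- sqrt(40)) / 2 = 16.16, 9.838
Since both eigenvalues > 0, f is convex.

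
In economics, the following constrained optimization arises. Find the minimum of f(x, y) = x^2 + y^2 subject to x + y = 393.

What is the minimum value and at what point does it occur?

Substitute y = 393 - x into f(x,y) = x^2 + y^2:
g(x) = x^2 + (393 - x)^2 = 2x^2 - 786x + 154449
g'(x) = 4x - 786 = 0  =>  x = 393/2
y = 393 - 393/2 = 393/2
Minimum value = (393/2)^2 + (393/2)^2 = 154449/2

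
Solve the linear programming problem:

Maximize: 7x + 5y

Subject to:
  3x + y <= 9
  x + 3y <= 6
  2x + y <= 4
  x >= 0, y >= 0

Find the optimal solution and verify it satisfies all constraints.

Feasible vertices: (0, 0), (0, 2), (6/5, 8/5), (2, 0)
Objective 7x + 5y at each vertex:
  (0, 0): 0
  (0, 2): 10
  (6/5, 8/5): 82/5
  (2, 0): 14
Maximum is 82/5 at (6/5, 8/5).
Verify constraints at (x, y) = (6/5, 8/5):
  3*(6/5) + 1*(8/5) = 26/5 <= 9
  1*(6/5) + 3*(8/5) = 6 <= 6 (active)
  2*(6/5) + 1*(8/5) = 4 <= 4 (active)
  x = 6/5 >= 0, y = 8/5 >= 0. All constraints satisfied.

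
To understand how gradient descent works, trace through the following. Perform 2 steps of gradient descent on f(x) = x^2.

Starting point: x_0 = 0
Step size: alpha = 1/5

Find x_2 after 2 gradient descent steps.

f(x) = x^2, f'(x) = 2x + (0)
Step 1: f'(0) = 0, x_1 = 0 - 1/5 * 0 = 0
Step 2: f'(0) = 0, x_2 = 0 - 1/5 * 0 = 0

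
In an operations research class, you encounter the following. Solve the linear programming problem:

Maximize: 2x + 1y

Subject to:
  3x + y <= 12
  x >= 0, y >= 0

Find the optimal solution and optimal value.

The feasible region has vertices at [(0, 0), (4, 0), (0, 12)].
Checking objective 2x + 1y at each vertex:
  (0, 0): 2*0 + 1*0 = 0
  (4, 0): 2*4 + 1*0 = 8
  (0, 12): 2*0 + 1*12 = 12
Maximum is 12 at (0, 12).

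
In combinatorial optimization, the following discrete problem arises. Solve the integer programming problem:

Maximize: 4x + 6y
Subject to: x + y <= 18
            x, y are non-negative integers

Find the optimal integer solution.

Objective: 4x + 6y, constraint: x + y <= 18
Coefficient of y is 6 > coefficient of x is 4, so allocate the entire budget to y.
Optimal: x = 0, y = 18, value = 108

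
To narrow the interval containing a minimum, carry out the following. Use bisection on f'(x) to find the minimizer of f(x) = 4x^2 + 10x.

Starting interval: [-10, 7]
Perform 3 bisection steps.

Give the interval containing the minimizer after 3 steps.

Finding critical point of f(x) = 4x^2 + 10x using bisection on f'(x) = 8x + 10.
f'(x) = 0 when x = -5/4.
Starting interval: [-10, 7]
Step 1: mid = -3/2, f'(mid) = -2, new interval = [-3/2, 7]
Step 2: mid = 11/4, f'(mid) = 32, new interval = [-3/2, 11/4]
Step 3: mid = 5/8, f'(mid) = 15, new interval = [-3/2, 5/8]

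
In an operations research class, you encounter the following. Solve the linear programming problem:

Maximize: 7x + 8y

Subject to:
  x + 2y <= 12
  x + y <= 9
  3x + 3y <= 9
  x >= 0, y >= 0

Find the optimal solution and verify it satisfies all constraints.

Feasible vertices: (0, 0), (0, 3), (3, 0)
Objective 7x + 8y at each vertex:
  (0, 0): 0
  (0, 3): 24
  (3, 0): 21
Maximum is 24 at (0, 3).
Verify constraints at (x, y) = (0, 3):
  1*0 + 2*3 = 6 <= 12
  1*0 + 1*3 = 3 <= 9
  3*0 + 3*3 = 9 <= 9 (active)
  x = 0 >= 0, y = 3 >= 0. All constraints satisfied.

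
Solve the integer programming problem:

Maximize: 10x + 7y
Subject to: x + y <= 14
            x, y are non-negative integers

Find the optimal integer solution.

Objective: 10x + 7y, constraint: x + y <= 14
Coefficient of x is 10 >= coefficient of y is 7, so allocate the entire budget to x.
Optimal: x = 14, y = 0, value = 140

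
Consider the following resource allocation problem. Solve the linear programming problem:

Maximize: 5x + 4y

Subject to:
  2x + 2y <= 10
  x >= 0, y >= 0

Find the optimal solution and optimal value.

The feasible region has vertices at [(0, 0), (5, 0), (0, 5)].
Checking objective 5x + 4y at each vertex:
  (0, 0): 5*0 + 4*0 = 0
  (5, 0): 5*5 + 4*0 = 25
  (0, 5): 5*0 + 4*5 = 20
Maximum is 25 at (5, 0).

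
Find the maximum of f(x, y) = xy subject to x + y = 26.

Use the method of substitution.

Substitute y = 26 - x into f(x,y) = xy:
g(x) = x(26 - x) = 26x - x^2
g'(x) = 26 - 2x = 0  =>  x = 13
y = 26 - 13 = 13
Maximum value = 13 * 13 = 169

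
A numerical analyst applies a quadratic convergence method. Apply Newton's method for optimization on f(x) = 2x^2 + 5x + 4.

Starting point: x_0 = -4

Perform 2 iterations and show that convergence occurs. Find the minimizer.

f(x) = 2x^2 + 5x + 4, f'(x) = 4x + (5), f''(x) = 4
Step 1: f'(-4) = -11, x_1 = -4 - -11/4 = -5/4
Step 2: f'(-5/4) = 0, x_2 = -5/4 (converged)
Newton's method converges in 1 step for quadratics.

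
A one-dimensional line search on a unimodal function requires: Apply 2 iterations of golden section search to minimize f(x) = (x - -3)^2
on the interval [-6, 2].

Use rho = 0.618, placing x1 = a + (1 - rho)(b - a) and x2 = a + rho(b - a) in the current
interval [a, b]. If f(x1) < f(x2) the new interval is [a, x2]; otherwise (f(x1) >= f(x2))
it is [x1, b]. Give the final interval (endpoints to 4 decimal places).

Golden section search for min of f(x) = (x - -3)^2 on [-6, 2].
Each step: x1 = a + (1 - rho)(b - a), x2 = a + rho(b - a); if f(x1) < f(x2) keep [a, x2], otherwise keep [x1, b].
Step 1: [-6.0000, 2.0000], x1=-2.9440 (f=0.0031), x2=-1.0560 (f=3.7791); f(x1) < f(x2) => keep [-6.0000, -1.0560]
Step 2: [-6.0000, -1.0560], x1=-4.1114 (f=1.2352), x2=-2.9446 (f=0.0031); f(x1) > f(x2) => keep [-4.1114, -1.0560]
Final interval: [-4.1114, -1.0560]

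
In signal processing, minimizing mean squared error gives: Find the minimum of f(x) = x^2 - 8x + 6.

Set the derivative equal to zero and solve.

f(x) = x^2 - 8x + 6
f'(x) = 2x + (-8) = 0
x = 8/2 = 4
f(4) = -10
Since f''(x) = 2 > 0, this is a minimum.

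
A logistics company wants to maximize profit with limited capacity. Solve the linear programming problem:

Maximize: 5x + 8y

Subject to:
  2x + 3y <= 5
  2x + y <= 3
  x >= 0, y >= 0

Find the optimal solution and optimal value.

Feasible vertices: (0, 0), (0, 5/3), (1, 1), (3/2, 0)
Objective 5x + 8y at each:
  (0, 0): 0
  (0, 5/3): 40/3
  (1, 1): 13
  (3/2, 0): 15/2
Maximum is 40/3 at (0, 5/3).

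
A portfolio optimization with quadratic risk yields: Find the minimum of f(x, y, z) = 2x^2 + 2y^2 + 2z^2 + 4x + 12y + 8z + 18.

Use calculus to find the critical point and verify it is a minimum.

f(x,y,z) = 2x^2 + 2y^2 + 2z^2 + 4x + 12y + 8z + 18
df/dx = 4x + (4) = 0 => x = -1
df/dy = 4y + (12) = 0 => y = -3
df/dz = 4z + (8) = 0 => z = -2
f(-1,-3,-2) = 2*(-1)^2 + 2*(-3)^2 + 2*(-2)^2 + 4*(-1) + 12*(-3) + 8*(-2) + 18 = -10
Hessian is diagonal with entries 4, 4, 4 > 0, confirmed minimum.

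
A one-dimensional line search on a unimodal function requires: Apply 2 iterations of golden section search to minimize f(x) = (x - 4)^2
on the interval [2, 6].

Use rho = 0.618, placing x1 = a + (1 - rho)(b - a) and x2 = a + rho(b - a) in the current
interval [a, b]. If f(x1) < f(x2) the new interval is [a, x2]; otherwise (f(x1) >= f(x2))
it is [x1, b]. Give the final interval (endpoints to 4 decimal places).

Golden section search for min of f(x) = (x - 4)^2 on [2, 6].
Each step: x1 = a + (1 - rho)(b - a), x2 = a + rho(b - a); if f(x1) < f(x2) keep [a, x2], otherwise keep [x1, b].
Step 1: [2.0000, 6.0000], x1=3.5280 (f=0.2228), x2=4.4720 (f=0.2228); f(x1) = f(x2) (tie, not '<') => keep [3.5280, 6.0000]
Step 2: [3.5280, 6.0000], x1=4.4723 (f=0.2231), x2=5.0557 (f=1.1145); f(x1) < f(x2) => keep [3.5280, 5.0557]
Final interval: [3.5280, 5.0557]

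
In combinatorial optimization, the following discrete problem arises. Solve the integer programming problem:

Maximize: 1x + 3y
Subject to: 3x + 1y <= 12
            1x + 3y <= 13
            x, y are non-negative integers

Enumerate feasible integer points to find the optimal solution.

Constraint 1: 3x + 1y <= 12
Constraint 2: 1x + 3y <= 13
Feasible x range (need y >= 0): 0 <= x <= min(12/3, 13/1) => x in {0, ..., 4}.
Enumerate feasible integer points row by row (the coefficient of y is 3 > 0, so for each x the largest feasible y gives the best value):
  x = 0: y <= min((12 - 3*0)/1, (13 - 1*0)/3) => y in {0, ..., 4}; best 1*0 + 3*4 = 12
  x = 1: y <= min((12 - 3*1)/1, (13 - 1*1)/3) => y in {0, ..., 4}; best 1*1 + 3*4 = 13
  x = 2: y <= min((12 - 3*2)/1, (13 - 1*2)/3) => y in {0, ..., 3}; best 1*2 + 3*3 = 11
  x = 3: y <= min((12 - 3*3)/1, (13 - 1*3)/3) => y in {0, ..., 3}; best 1*3 + 3*3 = 12
  x = 4: y <= min((12 - 3*4)/1, (13 - 1*4)/3) => y in {0}; best 1*4 + 3*0 = 4
The maximum 1x + 3y = 13 is achieved at x = 1, y = 4.
Check: 3*1 + 1*4 = 7 <= 12 and 1*1 + 3*4 = 13 <= 13.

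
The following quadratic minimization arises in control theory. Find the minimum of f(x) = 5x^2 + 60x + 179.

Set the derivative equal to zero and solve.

f(x) = 5x^2 + 60x + 179
f'(x) = 10x + (60) = 0
x = -60/10 = -6
f(-6) = -1
Since f''(x) = 10 > 0, this is a minimum.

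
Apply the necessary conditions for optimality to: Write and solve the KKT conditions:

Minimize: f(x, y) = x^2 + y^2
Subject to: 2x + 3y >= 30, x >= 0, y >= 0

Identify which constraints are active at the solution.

KKT conditions for min x^2 + y^2 s.t. 2x + 3y >= 30, x >= 0, y >= 0:
Stationarity: 2x = mu*2 + mu_x, 2y = mu*3 + mu_y, with mu, mu_x, mu_y >= 0
Complementary slackness: mu*(2x + 3y - 30) = 0, mu_x*x = 0, mu_y*y = 0
(0, 0) is infeasible (2*0 + 3*0 < 30), so if mu = 0 stationarity would force x = mu_x/2 >= 0, y = mu_y/2 >= 0 with mu_x*x = mu_y*y = 0, i.e. x = y = 0: contradiction. Hence mu > 0 and 2x + 3y = 30 is active.
Try x > 0, y > 0 (so mu_x = mu_y = 0): x = 2*mu/2, y = 3*mu/2
Substitute: 2*(2*mu/2) + 3*(3*mu/2) = 30
  mu*13/2 = 30 => mu = 60/13
x* = 60/13 > 0, y* = 90/13 > 0, consistent with mu_x = mu_y = 0.
f is convex and the constraints are linear, so this KKT point is the global minimum.
f* = 900/13
Active constraints: 2x + 3y >= 30 (holds with equality, mu = 60/13 > 0); x >= 0 and y >= 0 are inactive (mu_x = mu_y = 0).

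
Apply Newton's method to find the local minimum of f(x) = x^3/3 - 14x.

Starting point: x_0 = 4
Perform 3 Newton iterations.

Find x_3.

f(x) = x^3/3 - 14x
f'(x) = x^2 - 14, f''(x) = 2x
Newton update: x_{n+1} = x_n - (x_n^2 - 14)/(2*x_n)
Step 1: x_0 = 4, f'=2, f''=8, x_1 = 15/4
Step 2: x_1 = 15/4, f'=1/16, f''=15/2, x_2 = 449/120
Step 3: x_2 = 449/120, f'=1/14400, f''=449/60, x_3 = 403201/107760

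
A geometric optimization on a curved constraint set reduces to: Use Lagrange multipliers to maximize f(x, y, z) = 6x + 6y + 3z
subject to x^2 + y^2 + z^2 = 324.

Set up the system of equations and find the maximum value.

Lagrange conditions: 6 = 2*lambda*x, 6 = 2*lambda*y, 3 = 2*lambda*z
So x:6 = y:6 = z:3, i.e. x = 6t, y = 6t, z = 3t
Constraint: t^2*(6^2 + 6^2 + 3^2) = 324
  t^2 * 81 = 324  =>  t = sqrt(4)
Maximum = 6*6t + 6*6t + 3*3t = 81*sqrt(4) = 162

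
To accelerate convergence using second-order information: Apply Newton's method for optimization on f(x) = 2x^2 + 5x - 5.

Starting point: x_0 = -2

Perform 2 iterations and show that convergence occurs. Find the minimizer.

f(x) = 2x^2 + 5x - 5, f'(x) = 4x + (5), f''(x) = 4
Step 1: f'(-2) = -3, x_1 = -2 - -3/4 = -5/4
Step 2: f'(-5/4) = 0, x_2 = -5/4 (converged)
Newton's method converges in 1 step for quadratics.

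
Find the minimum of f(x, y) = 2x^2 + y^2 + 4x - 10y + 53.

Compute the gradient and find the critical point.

f(x,y) = 2x^2 + y^2 + 4x - 10y + 53
df/dx = 4x + (4) = 0  =>  x = -1
df/dy = 2y + (-10) = 0  =>  y = 5
f(-1, 5) = 2*(-1)^2 + 1*(5)^2 + 4*(-1) + -10*(5) + 53 = 26
Hessian is diagonal with entries 4, 2 > 0, so this is a minimum.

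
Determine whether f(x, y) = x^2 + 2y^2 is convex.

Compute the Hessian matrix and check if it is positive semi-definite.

f(x,y) = x^2 + 2y^2
Hessian H = [[2, 0], [0, 4]]
trace(H) = 6, det(H) = 8
Eigenvalues: (6 +/- sqrt(4)) / 2 = 4, 2
Since both eigenvalues > 0, f is convex.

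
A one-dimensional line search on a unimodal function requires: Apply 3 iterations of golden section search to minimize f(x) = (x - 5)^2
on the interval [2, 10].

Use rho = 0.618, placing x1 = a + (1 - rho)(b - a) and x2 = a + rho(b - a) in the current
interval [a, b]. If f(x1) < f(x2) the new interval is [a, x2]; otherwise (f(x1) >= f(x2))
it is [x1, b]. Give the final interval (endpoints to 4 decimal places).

Golden section search for min of f(x) = (x - 5)^2 on [2, 10].
Each step: x1 = a + (1 - rho)(b - a), x2 = a + rho(b - a); if f(x1) < f(x2) keep [a, x2], otherwise keep [x1, b].
Step 1: [2.0000, 10.0000], x1=5.0560 (f=0.0031), x2=6.9440 (f=3.7791); f(x1) < f(x2) => keep [2.0000, 6.9440]
Step 2: [2.0000, 6.9440], x1=3.8886 (f=1.2352), x2=5.0554 (f=0.0031); f(x1) > f(x2) => keep [3.8886, 6.9440]
Step 3: [3.8886, 6.9440], x1=5.0558 (f=0.0031), x2=5.7768 (f=0.6035); f(x1) < f(x2) => keep [3.8886, 5.7768]
Final interval: [3.8886, 5.7768]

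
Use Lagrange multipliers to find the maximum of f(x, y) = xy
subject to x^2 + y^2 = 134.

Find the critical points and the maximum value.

Lagrange conditions: y = 2*lambda*x and x = 2*lambda*y
If x = 0 then y = 0, violating the constraint, so x, y != 0.
Dividing: y/x = x/y => x^2 = y^2 => y = x or y = -x
Constraint: 2x^2 = 134 => x^2 = 67 => x = +/-sqrt(67)
Critical points: (sqrt(67), sqrt(67)), (-sqrt(67), -sqrt(67)), (sqrt(67), -sqrt(67)), (-sqrt(67), sqrt(67))
  y = x:  xy = x^2 = 67  at (sqrt(67), sqrt(67)) and (-sqrt(67), -sqrt(67))
  y = -x: xy = -x^2 = -67 at (sqrt(67), -sqrt(67)) and (-sqrt(67), sqrt(67))
Maximum xy = 67 at (sqrt(67), sqrt(67)) and (-sqrt(67), -sqrt(67))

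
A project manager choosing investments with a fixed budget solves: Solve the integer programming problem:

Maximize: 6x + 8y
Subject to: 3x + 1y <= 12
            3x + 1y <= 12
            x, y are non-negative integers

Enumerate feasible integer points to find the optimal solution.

Constraint 1: 3x + 1y <= 12
Constraint 2: 3x + 1y <= 12
Feasible x range (need y >= 0): 0 <= x <= min(12/3, 12/3) => x in {0, ..., 4}.
Enumerate feasible integer points row by row (the coefficient of y is 8 > 0, so for each x the largest feasible y gives the best value):
  x = 0: y <= min((12 - 3*0)/1, (12 - 3*0)/1) => y in {0, ..., 12}; best 6*0 + 8*12 = 96
  x = 1: y <= min((12 - 3*1)/1, (12 - 3*1)/1) => y in {0, ..., 9}; best 6*1 + 8*9 = 78
  x = 2: y <= min((12 - 3*2)/1, (12 - 3*2)/1) => y in {0, ..., 6}; best 6*2 + 8*6 = 60
  x = 3: y <= min((12 - 3*3)/1, (12 - 3*3)/1) => y in {0, ..., 3}; best 6*3 + 8*3 = 42
  x = 4: y <= min((12 - 3*4)/1, (12 - 3*4)/1) => y in {0}; best 6*4 + 8*0 = 24
The maximum 6x + 8y = 96 is achieved at x = 0, y = 12.
Check: 3*0 + 1*12 = 12 <= 12 and 3*0 + 1*12 = 12 <= 12.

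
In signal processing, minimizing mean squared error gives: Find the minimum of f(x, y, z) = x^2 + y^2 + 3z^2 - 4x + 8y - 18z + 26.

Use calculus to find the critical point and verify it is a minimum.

f(x,y,z) = x^2 + y^2 + 3z^2 - 4x + 8y - 18z + 26
df/dx = 2x + (-4) = 0 => x = 2
df/dy = 2y + (8) = 0 => y = -4
df/dz = 6z + (-18) = 0 => z = 3
f(2,-4,3) = 1*(2)^2 + 1*(-4)^2 + 3*(3)^2 + -4*(2) + 8*(-4) + -18*(3) + 26 = -21
Hessian is diagonal with entries 2, 2, 6 > 0, confirmed minimum.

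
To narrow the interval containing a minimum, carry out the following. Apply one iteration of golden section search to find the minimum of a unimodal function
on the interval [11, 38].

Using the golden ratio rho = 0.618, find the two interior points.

Golden section search on [11, 38].
Golden ratio rho = 0.618 (approx).
Interior points:
  x_1 = 11 + (1-0.618)*27 = 21.3140
  x_2 = 11 + 0.618*27 = 27.6860
Compare f(x_1) and f(x_2) to determine which subinterval to keep.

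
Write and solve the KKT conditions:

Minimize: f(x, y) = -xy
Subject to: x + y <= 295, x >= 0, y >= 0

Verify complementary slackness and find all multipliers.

Problem: min -xy s.t. x + y <= 295 (multiplier lambda), x >= 0 (mu_x), y >= 0 (mu_y)
KKT stationarity: -y + lambda - mu_x = 0, -x + lambda - mu_y = 0, with lambda, mu_x, mu_y >= 0
Complementary slackness: lambda*(x + y - 295) = 0, mu_x*x = 0, mu_y*y = 0
If lambda = 0: y = -mu_x <= 0 and x = -mu_y <= 0 force x = y = 0 with f = 0; but x = y = 295/2 is feasible with f = -87025/4 < 0, so this is not the minimum. Hence lambda > 0 and x + y = 295.
Try x > 0, y > 0 (so mu_x = mu_y = 0): y = lambda, x = lambda => x = y = lambda
x + y = 295 => 2*lambda = 295 => lambda = 295/2
x* = y* = 295/2 > 0, consistent with mu_x = mu_y = 0.
(Any feasible point with x = 0 or y = 0 has f = 0 > -87025/4, so the minimum is not on those boundaries.)
min(-xy) = -87025/4 (i.e. max xy = 87025/4)
Multipliers: lambda = 295/2, mu_x = 0, mu_y = 0
Complementary slackness: lambda*(x + y - 295) = 295/2*(295/2 + 295/2 - 295) = 0, mu_x*x = 0*295/2 = 0, mu_y*y = 0*295/2 = 0. Satisfied.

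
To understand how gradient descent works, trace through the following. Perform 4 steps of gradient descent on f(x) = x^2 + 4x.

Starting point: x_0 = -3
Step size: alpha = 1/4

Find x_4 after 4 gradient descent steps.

f(x) = x^2 + 4x, f'(x) = 2x + (4)
Step 1: f'(-3) = -2, x_1 = -3 - 1/4 * -2 = -5/2
Step 2: f'(-5/2) = -1, x_2 = -5/2 - 1/4 * -1 = -9/4
Step 3: f'(-9/4) = -1/2, x_3 = -9/4 - 1/4 * -1/2 = -17/8
Step 4: f'(-17/8) = -1/4, x_4 = -17/8 - 1/4 * -1/4 = -33/16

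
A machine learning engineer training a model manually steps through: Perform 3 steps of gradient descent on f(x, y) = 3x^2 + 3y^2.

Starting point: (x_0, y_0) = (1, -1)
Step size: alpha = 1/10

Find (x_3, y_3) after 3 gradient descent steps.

f(x,y) = 3x^2 + 3y^2
grad_x = 6x + 0y, grad_y = 6y + 0x
Step 1: grad = (6, -6), (2/5, -2/5)
Step 2: grad = (12/5, -12/5), (4/25, -4/25)
Step 3: grad = (24/25, -24/25), (8/125, -8/125)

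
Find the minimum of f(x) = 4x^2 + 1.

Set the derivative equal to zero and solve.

f(x) = 4x^2 + 1
f'(x) = 8x + (0) = 0
x = 0/8 = 0
f(0) = 1
Since f''(x) = 8 > 0, this is a minimum.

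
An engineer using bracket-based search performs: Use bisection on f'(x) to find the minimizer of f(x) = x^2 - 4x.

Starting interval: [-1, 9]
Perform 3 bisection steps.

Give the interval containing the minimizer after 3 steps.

Finding critical point of f(x) = x^2 - 4x using bisection on f'(x) = 2x + -4.
f'(x) = 0 when x = 2.
Starting interval: [-1, 9]
Step 1: mid = 4, f'(mid) = 4, new interval = [-1, 4]
Step 2: mid = 3/2, f'(mid) = -1, new interval = [3/2, 4]
Step 3: mid = 11/4, f'(mid) = 3/2, new interval = [3/2, 11/4]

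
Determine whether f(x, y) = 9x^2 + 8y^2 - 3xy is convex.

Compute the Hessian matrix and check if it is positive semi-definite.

f(x,y) = 9x^2 + 8y^2 - 3xy
Hessian H = [[18, -3], [-3, 16]]
trace(H) = 34, det(H) = 279
Eigenvalues: (34 +/- sqrt(40)) / 2 = 20.16, 13.84
Since both eigenvalues > 0, f is convex.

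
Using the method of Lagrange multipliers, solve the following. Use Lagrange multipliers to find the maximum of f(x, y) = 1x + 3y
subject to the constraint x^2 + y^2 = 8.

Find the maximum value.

Set up Lagrange conditions: grad f = lambda * grad g
  1 = 2*lambda*x
  3 = 2*lambda*y
From these: x/y = 1/3, so x = 1t, y = 3t for some t.
Substitute into constraint: (1t)^2 + (3t)^2 = 8
  t^2 * 10 = 8
  t = sqrt(8/10)
Maximum = 1*x + 3*y = (1^2 + 3^2)*t = 10 * sqrt(8/10) = sqrt(80)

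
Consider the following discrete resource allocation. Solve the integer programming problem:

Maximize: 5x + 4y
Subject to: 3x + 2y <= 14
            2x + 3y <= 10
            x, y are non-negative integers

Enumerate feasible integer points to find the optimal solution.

Constraint 1: 3x + 2y <= 14
Constraint 2: 2x + 3y <= 10
Feasible x range (need y >= 0): 0 <= x <= min(14/3, 10/2) => x in {0, ..., 4}.
Enumerate feasible integer points row by row (the coefficient of y is 4 > 0, so for each x the largest feasible y gives the best value):
  x = 0: y <= min((14 - 3*0)/2, (10 - 2*0)/3) => y in {0, ..., 3}; best 5*0 + 4*3 = 12
  x = 1: y <= min((14 - 3*1)/2, (10 - 2*1)/3) => y in {0, ..., 2}; best 5*1 + 4*2 = 13
  x = 2: y <= min((14 - 3*2)/2, (10 - 2*2)/3) => y in {0, ..., 2}; best 5*2 + 4*2 = 18
  x = 3: y <= min((14 - 3*3)/2, (10 - 2*3)/3) => y in {0, ..., 1}; best 5*3 + 4*1 = 19
  x = 4: y <= min((14 - 3*4)/2, (10 - 2*4)/3) => y in {0}; best 5*4 + 4*0 = 20
The maximum 5x + 4y = 20 is achieved at x = 4, y = 0.
Check: 3*4 + 2*0 = 12 <= 14 and 2*4 + 3*0 = 8 <= 10.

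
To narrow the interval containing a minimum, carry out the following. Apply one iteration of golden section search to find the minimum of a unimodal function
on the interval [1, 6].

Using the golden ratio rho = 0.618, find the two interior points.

Golden section search on [1, 6].
Golden ratio rho = 0.618 (approx).
Interior points:
  x_1 = 1 + (1-0.618)*5 = 2.9100
  x_2 = 1 + 0.618*5 = 4.0900
Compare f(x_1) and f(x_2) to determine which subinterval to keep.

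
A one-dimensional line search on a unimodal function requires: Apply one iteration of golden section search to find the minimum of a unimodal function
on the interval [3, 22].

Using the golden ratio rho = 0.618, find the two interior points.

Golden section search on [3, 22].
Golden ratio rho = 0.618 (approx).
Interior points:
  x_1 = 3 + (1-0.618)*19 = 10.2580
  x_2 = 3 + 0.618*19 = 14.7420
Compare f(x_1) and f(x_2) to determine which subinterval to keep.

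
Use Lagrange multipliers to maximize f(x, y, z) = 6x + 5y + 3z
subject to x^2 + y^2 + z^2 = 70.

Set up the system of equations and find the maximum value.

Lagrange conditions: 6 = 2*lambda*x, 5 = 2*lambda*y, 3 = 2*lambda*z
So x:6 = y:5 = z:3, i.e. x = 6t, y = 5t, z = 3t
Constraint: t^2*(6^2 + 5^2 + 3^2) = 70
  t^2 * 70 = 70  =>  t = sqrt(1)
Maximum = 6*6t + 5*5t + 3*3t = 70*sqrt(1) = 70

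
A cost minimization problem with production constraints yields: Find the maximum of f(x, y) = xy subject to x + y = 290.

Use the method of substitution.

Substitute y = 290 - x into f(x,y) = xy:
g(x) = x(290 - x) = 290x - x^2
g'(x) = 290 - 2x = 0  =>  x = 145
y = 290 - 145 = 145
Maximum value = 145 * 145 = 21025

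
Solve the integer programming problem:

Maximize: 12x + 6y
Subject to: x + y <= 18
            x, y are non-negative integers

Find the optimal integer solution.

Objective: 12x + 6y, constraint: x + y <= 18
Coefficient of x is 12 >= coefficient of y is 6, so allocate the entire budget to x.
Optimal: x = 18, y = 0, value = 216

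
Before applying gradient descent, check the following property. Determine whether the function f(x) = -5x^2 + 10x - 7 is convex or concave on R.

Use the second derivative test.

f(x) = -5x^2 + 10x - 7
f'(x) = -10x + 10
f''(x) = -10
Since f''(x) = -10 < 0 for all x, f is concave on R.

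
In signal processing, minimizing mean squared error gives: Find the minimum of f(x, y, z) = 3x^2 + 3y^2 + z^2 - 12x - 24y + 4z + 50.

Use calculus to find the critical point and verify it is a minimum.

f(x,y,z) = 3x^2 + 3y^2 + z^2 - 12x - 24y + 4z + 50
df/dx = 6x + (-12) = 0 => x = 2
df/dy = 6y + (-24) = 0 => y = 4
df/dz = 2z + (4) = 0 => z = -2
f(2,4,-2) = 3*(2)^2 + 3*(4)^2 + 1*(-2)^2 + -12*(2) + -24*(4) + 4*(-2) + 50 = -14
Hessian is diagonal with entries 6, 6, 2 > 0, confirmed minimum.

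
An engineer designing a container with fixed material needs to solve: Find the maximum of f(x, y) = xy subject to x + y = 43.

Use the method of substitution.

Substitute y = 43 - x into f(x,y) = xy:
g(x) = x(43 - x) = 43x - x^2
g'(x) = 43 - 2x = 0  =>  x = 43/2
y = 43 - 43/2 = 43/2
Maximum value = (43/2) * (43/2) = 1849/4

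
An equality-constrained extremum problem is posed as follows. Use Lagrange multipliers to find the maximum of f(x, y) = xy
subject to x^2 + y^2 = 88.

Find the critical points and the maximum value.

Lagrange conditions: y = 2*lambda*x and x = 2*lambda*y
If x = 0 then y = 0, violating the constraint, so x, y != 0.
Dividing: y/x = x/y => x^2 = y^2 => y = x or y = -x
Constraint: 2x^2 = 88 => x^2 = 44 => x = +/-sqrt(44)
Critical points: (sqrt(44), sqrt(44)), (-sqrt(44), -sqrt(44)), (sqrt(44), -sqrt(44)), (-sqrt(44), sqrt(44))
  y = x:  xy = x^2 = 44  at (sqrt(44), sqrt(44)) and (-sqrt(44), -sqrt(44))
  y = -x: xy = -x^2 = -44 at (sqrt(44), -sqrt(44)) and (-sqrt(44), sqrt(44))
Maximum xy = 44 at (sqrt(44), sqrt(44)) and (-sqrt(44), -sqrt(44))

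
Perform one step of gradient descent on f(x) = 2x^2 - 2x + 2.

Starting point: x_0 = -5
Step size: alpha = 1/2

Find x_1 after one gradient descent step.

f(x) = 2x^2 - 2x + 2
f'(x) = 4x - 2
f'(-5) = 4*-5 + (-2) = -22
x_1 = x_0 - alpha * f'(x_0) = -5 - 1/2 * -22 = 6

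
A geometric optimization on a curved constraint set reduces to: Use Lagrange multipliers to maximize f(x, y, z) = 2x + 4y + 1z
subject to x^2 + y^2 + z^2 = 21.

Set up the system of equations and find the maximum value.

Lagrange conditions: 2 = 2*lambda*x, 4 = 2*lambda*y, 1 = 2*lambda*z
So x:2 = y:4 = z:1, i.e. x = 2t, y = 4t, z = 1t
Constraint: t^2*(2^2 + 4^2 + 1^2) = 21
  t^2 * 21 = 21  =>  t = sqrt(1)
Maximum = 2*2t + 4*4t + 1*1t = 21*sqrt(1) = 21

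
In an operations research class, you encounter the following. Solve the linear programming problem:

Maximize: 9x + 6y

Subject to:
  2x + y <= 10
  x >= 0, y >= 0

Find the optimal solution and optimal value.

The feasible region has vertices at [(0, 0), (5, 0), (0, 10)].
Checking objective 9x + 6y at each vertex:
  (0, 0): 9*0 + 6*0 = 0
  (5, 0): 9*5 + 6*0 = 45
  (0, 10): 9*0 + 6*10 = 60
Maximum is 60 at (0, 10).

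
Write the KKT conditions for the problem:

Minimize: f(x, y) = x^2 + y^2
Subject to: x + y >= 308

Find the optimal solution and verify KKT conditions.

KKT conditions for min x^2 + y^2 s.t. x + y >= 308:
Stationarity: 2x = mu, 2y = mu
So x = y = mu/2.
Complementary slackness: mu*(x + y - 308) = 0
Primal feasibility: x + y >= 308; dual feasibility: mu >= 0
If mu = 0 then x = y = 0, but 0 + 0 < 308 is infeasible, so the constraint is active.
Constraint active: x + y = 2*(mu/2) = 308 => mu = 308
x = y = 154, f = 47432
Verify: stationarity 2*154 = 308 = mu; primal 154 + 154 = 308 >= 308; dual mu = 308 >= 0; complementary slackness 308*(308 - 308) = 0. All KKT conditions hold.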